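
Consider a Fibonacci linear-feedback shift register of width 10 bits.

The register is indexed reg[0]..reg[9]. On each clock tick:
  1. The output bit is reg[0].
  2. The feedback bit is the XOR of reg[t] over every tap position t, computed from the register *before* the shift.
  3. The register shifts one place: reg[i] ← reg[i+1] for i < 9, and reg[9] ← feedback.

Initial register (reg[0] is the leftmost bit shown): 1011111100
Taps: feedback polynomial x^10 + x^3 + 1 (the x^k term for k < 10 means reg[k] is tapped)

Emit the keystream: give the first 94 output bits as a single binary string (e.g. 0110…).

tick  register→output (feedback)
  0  1011111100→1 (0)
  1  0111111000→0 (1)
  2  1111110001→1 (0)
  3  1111100010→1 (0)
  4  1111000100→1 (0)
  5  1110001000→1 (1)
  6  1100010001→1 (1)
  7  1000100011→1 (1)
  8  0001000111→0 (1)
  9  0010001111→0 (0)
 10  0100011110→0 (0)
 11  1000111100→1 (1)
 12  0001111001→0 (1)
 13  0011110011→0 (1)
 14  0111100111→0 (1)
 15  1111001111→1 (0)
 16  1110011110→1 (1)
 17  1100111101→1 (1)
 18  1001111011→1 (0)
 19  0011110110→0 (1)
 20  0111101101→0 (1)
 21  1111011011→1 (0)
 22  1110110110→1 (1)
 23  1101101101→1 (0)
 24  1011011010→1 (0)
 25  0110110100→0 (0)
 26  1101101000→1 (0)
 27  1011010000→1 (0)
 28  0110100000→0 (0)
 29  1101000000→1 (0)
 30  1010000000→1 (1)
 31  0100000001→0 (0)
 32  1000000010→1 (1)
 33  0000000101→0 (0)
 34  0000001010→0 (0)
 35  0000010100→0 (0)
 36  0000101000→0 (0)
 37  0001010000→0 (1)
 38  0010100001→0 (0)
 39  0101000010→0 (1)
 40  1010000101→1 (1)
 41  0100001011→0 (0)
 42  1000010110→1 (1)
 43  0000101101→0 (0)
 44  0001011010→0 (1)
 45  0010110101→0 (0)
 46  0101101010→0 (1)
 47  1011010101→1 (0)
 48  0110101010→0 (0)
 49  1101010100→1 (0)
 50  1010101000→1 (1)
 51  0101010001→0 (1)
 52  1010100011→1 (1)
 53  0101000111→0 (1)
 54  1010001111→1 (1)
 55  0100011111→0 (0)
 56  1000111110→1 (1)
 57  0001111101→0 (1)
 58  0011111011→0 (1)
 59  0111110111→0 (1)
 60  1111101111→1 (0)
 61  1111011110→1 (0)
 62  1110111100→1 (1)
 63  1101111001→1 (0)
 64  1011110010→1 (0)
 65  0111100100→0 (1)
 66  1111001001→1 (0)
 67  1110010010→1 (1)
 68  1100100101→1 (1)
 69  1001001011→1 (0)
 70  0010010110→0 (0)
 71  0100101100→0 (0)
 72  1001011000→1 (0)
 73  0010110000→0 (0)
 74  0101100000→0 (1)
 75  1011000001→1 (0)
 76  0110000010→0 (0)
 77  1100000100→1 (1)
 78  1000001001→1 (1)
 79  0000010011→0 (0)
 80  0000100110→0 (0)
 81  0001001100→0 (1)
 82  0010011001→0 (0)
 83  0100110010→0 (0)
 84  1001100100→1 (0)
 85  0011001000→0 (1)
 86  0110010001→0 (0)
 87  1100100010→1 (1)
 88  1001000101→1 (0)
 89  0010001010→0 (0)
 90  0100010100→0 (0)
 91  1000101000→1 (1)
 92  0001010001→0 (1)
 93  0010100011→0 (0)

1011111100010001111001111011011010000000101000010110101010001111101111001001011000001001100100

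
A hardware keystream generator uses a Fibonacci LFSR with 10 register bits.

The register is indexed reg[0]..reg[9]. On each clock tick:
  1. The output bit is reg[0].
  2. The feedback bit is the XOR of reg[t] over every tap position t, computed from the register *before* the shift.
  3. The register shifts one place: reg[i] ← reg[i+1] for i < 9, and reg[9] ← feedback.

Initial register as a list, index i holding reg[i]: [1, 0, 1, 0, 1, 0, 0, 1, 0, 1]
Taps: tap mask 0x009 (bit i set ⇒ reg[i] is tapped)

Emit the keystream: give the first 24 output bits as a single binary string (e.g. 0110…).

step | reg (before) | out | fb
   0 | 1010100101 | 1 | 1
   1 | 0101001011 | 0 | 1
   2 | 1010010111 | 1 | 1
   3 | 0100101111 | 0 | 0
   4 | 1001011110 | 1 | 0
   5 | 0010111100 | 0 | 0
   6 | 0101111000 | 0 | 1
   7 | 1011110001 | 1 | 0
   8 | 0111100010 | 0 | 1
   9 | 1111000101 | 1 | 0
  10 | 1110001010 | 1 | 1
  11 | 1100010101 | 1 | 1
  12 | 1000101011 | 1 | 1
  13 | 0001010111 | 0 | 1
  14 | 0010101111 | 0 | 0
  15 | 0101011110 | 0 | 1
  16 | 1010111101 | 1 | 1
  17 | 0101111011 | 0 | 1
  18 | 1011110111 | 1 | 0
  19 | 0111101110 | 0 | 1
  20 | 1111011101 | 1 | 0
  21 | 1110111010 | 1 | 1
  22 | 1101110101 | 1 | 0
  23 | 1011101010 | 1 | 0

101010010111100010101111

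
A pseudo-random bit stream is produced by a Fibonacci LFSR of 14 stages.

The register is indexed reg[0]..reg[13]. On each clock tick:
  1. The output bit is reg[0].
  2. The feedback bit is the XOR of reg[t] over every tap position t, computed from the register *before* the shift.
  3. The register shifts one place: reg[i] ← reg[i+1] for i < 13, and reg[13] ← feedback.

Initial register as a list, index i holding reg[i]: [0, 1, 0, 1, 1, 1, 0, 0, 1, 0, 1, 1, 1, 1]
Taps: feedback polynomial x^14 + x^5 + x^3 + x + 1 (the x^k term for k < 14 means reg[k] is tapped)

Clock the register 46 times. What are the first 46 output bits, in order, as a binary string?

0101110010111110010111111110111110001010111101

step | reg (before) | out | fb
   0 | 01011100101111 | 0 | 1
   1 | 10111001011111 | 1 | 0
   2 | 01110010111110 | 0 | 0
   3 | 11100101111100 | 1 | 1
   4 | 11001011111001 | 1 | 0
   5 | 10010111110010 | 1 | 1
   6 | 00101111100101 | 0 | 1
   7 | 01011111001011 | 0 | 1
   8 | 10111110010111 | 1 | 1
   9 | 01111100101111 | 0 | 1
  10 | 11111001011111 | 1 | 1
  11 | 11110010111111 | 1 | 1
  12 | 11100101111111 | 1 | 1
  13 | 11001011111111 | 1 | 0
  14 | 10010111111110 | 1 | 1
  15 | 00101111111101 | 0 | 1
  16 | 01011111111011 | 0 | 1
  17 | 10111111110111 | 1 | 1
  18 | 01111111101111 | 0 | 1
  19 | 11111111011111 | 1 | 0
  20 | 11111110111110 | 1 | 0
  21 | 11111101111100 | 1 | 0
  22 | 11111011111000 | 1 | 1
  23 | 11110111110001 | 1 | 0
  24 | 11101111100010 | 1 | 1
  25 | 11011111000101 | 1 | 0
  26 | 10111110001010 | 1 | 1
  27 | 01111100010101 | 0 | 1
  28 | 11111000101011 | 1 | 1
  29 | 11110001010111 | 1 | 1
  30 | 11100010101111 | 1 | 0
  31 | 11000101011110 | 1 | 1
  32 | 10001010111101 | 1 | 1
  33 | 00010101111011 | 0 | 0
  34 | 00101011110110 | 0 | 0
  35 | 01010111101100 | 0 | 1
  36 | 10101111011001 | 1 | 0
  37 | 01011110110010 | 0 | 1
  38 | 10111101100101 | 1 | 1
  39 | 01111011001011 | 0 | 0
  40 | 11110110010110 | 1 | 0
  41 | 11101100101100 | 1 | 1
  42 | 11011001011001 | 1 | 1
  43 | 10110010110011 | 1 | 0
  44 | 01100101100110 | 0 | 0
  45 | 11001011001100 | 1 | 0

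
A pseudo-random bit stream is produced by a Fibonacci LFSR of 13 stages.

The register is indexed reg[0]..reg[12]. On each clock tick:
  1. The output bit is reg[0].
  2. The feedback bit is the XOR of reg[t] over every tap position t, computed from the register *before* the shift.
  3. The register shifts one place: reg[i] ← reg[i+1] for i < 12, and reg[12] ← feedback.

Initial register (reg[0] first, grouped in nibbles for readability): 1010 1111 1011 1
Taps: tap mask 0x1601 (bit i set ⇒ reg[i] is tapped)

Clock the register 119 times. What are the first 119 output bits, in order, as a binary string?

10101111101111100110010111100001111101001001100111111000011110100011101000100101110110101001100001101010001110101100011

step | reg (before) | out | fb
   0 | 1010111110111 | 1 | 1
   1 | 0101111101111 | 0 | 1
   2 | 1011111011111 | 1 | 0
   3 | 0111110111110 | 0 | 0
   4 | 1111101111100 | 1 | 1
   5 | 1111011111001 | 1 | 1
   6 | 1110111110011 | 1 | 0
   7 | 1101111100110 | 1 | 0
   8 | 1011111001100 | 1 | 1
   9 | 0111110011001 | 0 | 0
  10 | 1111100110010 | 1 | 1
  11 | 1111001100101 | 1 | 1
  12 | 1110011001011 | 1 | 1
  13 | 1100110010111 | 1 | 1
  14 | 1001100101111 | 1 | 0
  15 | 0011001011110 | 0 | 0
  16 | 0110010111100 | 0 | 0
  17 | 1100101111000 | 1 | 0
  18 | 1001011110000 | 1 | 1
  19 | 0010111100001 | 0 | 1
  20 | 0101111000011 | 0 | 1
  21 | 1011110000111 | 1 | 1
  22 | 0111100001111 | 0 | 1
  23 | 1111000011111 | 1 | 0
  24 | 1110000111110 | 1 | 1
  25 | 1100001111101 | 1 | 0
  26 | 1000011111010 | 1 | 0
  27 | 0000111110100 | 0 | 1
  28 | 0001111101001 | 0 | 0
  29 | 0011111010010 | 0 | 0
  30 | 0111110100100 | 0 | 1
  31 | 1111101001001 | 1 | 1
  32 | 1111010010011 | 1 | 0
  33 | 1110100100110 | 1 | 0
  34 | 1101001001100 | 1 | 1
  35 | 1010010011001 | 1 | 1
  36 | 0100100110011 | 0 | 1
  37 | 1001001100111 | 1 | 1
  38 | 0010011001111 | 0 | 1
  39 | 0100110011111 | 0 | 1
  40 | 1001100111111 | 1 | 0
  41 | 0011001111110 | 0 | 0
  42 | 0110011111100 | 0 | 0
  43 | 1100111111000 | 1 | 0
  44 | 1001111110000 | 1 | 1
  45 | 0011111100001 | 0 | 1
  46 | 0111111000011 | 0 | 1
  47 | 1111110000111 | 1 | 1
  48 | 1111100001111 | 1 | 0
  49 | 1111000011110 | 1 | 1
  50 | 1110000111101 | 1 | 0
  51 | 1100001111010 | 1 | 0
  52 | 1000011110100 | 1 | 0
  53 | 0000111101000 | 0 | 1
  54 | 0001111010001 | 0 | 1
  55 | 0011110100011 | 0 | 1
  56 | 0111101000111 | 0 | 0
  57 | 1111010001110 | 1 | 1
  58 | 1110100011101 | 1 | 0
  59 | 1101000111010 | 1 | 0
  60 | 1010001110100 | 1 | 0
  61 | 0100011101000 | 0 | 1
  62 | 1000111010001 | 1 | 0
  63 | 0001110100010 | 0 | 0
  64 | 0011101000100 | 0 | 1
  65 | 0111010001001 | 0 | 0
  66 | 1110100010010 | 1 | 1
  67 | 1101000100101 | 1 | 1
  68 | 1010001001011 | 1 | 1
  69 | 0100010010111 | 0 | 0
  70 | 1000100101110 | 1 | 1
  71 | 0001001011101 | 0 | 1
  72 | 0010010111011 | 0 | 0
  73 | 0100101110110 | 0 | 1
  74 | 1001011101101 | 1 | 0
  75 | 0010111011010 | 0 | 1
  76 | 0101110110101 | 0 | 0
  77 | 1011101101010 | 1 | 0
  78 | 0111011010100 | 0 | 1
  79 | 1110110101001 | 1 | 1
  80 | 1101101010011 | 1 | 0
  81 | 1011010100110 | 1 | 0
  82 | 0110101001100 | 0 | 0
  83 | 1101010011000 | 1 | 0
  84 | 1010100110000 | 1 | 1
  85 | 0101001100001 | 0 | 1
  86 | 1010011000011 | 1 | 0
  87 | 0100110000110 | 0 | 1
  88 | 1001100001101 | 1 | 0
  89 | 0011000011010 | 0 | 1
  90 | 0110000110101 | 0 | 0
  91 | 1100001101010 | 1 | 0
  92 | 1000011010100 | 1 | 0
  93 | 0000110101000 | 0 | 1
  94 | 0001101010001 | 0 | 1
  95 | 0011010100011 | 0 | 1
  96 | 0110101000111 | 0 | 0
  97 | 1101010001110 | 1 | 1
  98 | 1010100011101 | 1 | 0
  99 | 0101000111010 | 0 | 1
 100 | 1010001110101 | 1 | 1
 101 | 0100011101011 | 0 | 0
 102 | 1000111010110 | 1 | 0
 103 | 0001110101100 | 0 | 0
 104 | 0011101011000 | 0 | 1
 105 | 0111010110001 | 0 | 1
 106 | 1110101100011 | 1 | 0
 107 | 1101011000110 | 1 | 0
 108 | 1010110001100 | 1 | 1
 109 | 0101100011001 | 0 | 0
 110 | 1011000110010 | 1 | 1
 111 | 0110001100101 | 0 | 0
 112 | 1100011001010 | 1 | 0
 113 | 1000110010100 | 1 | 0
 114 | 0001100101000 | 0 | 1
 115 | 0011001010001 | 0 | 1
 116 | 0110010100011 | 0 | 1
 117 | 1100101000111 | 1 | 1
 118 | 1001010001111 | 1 | 0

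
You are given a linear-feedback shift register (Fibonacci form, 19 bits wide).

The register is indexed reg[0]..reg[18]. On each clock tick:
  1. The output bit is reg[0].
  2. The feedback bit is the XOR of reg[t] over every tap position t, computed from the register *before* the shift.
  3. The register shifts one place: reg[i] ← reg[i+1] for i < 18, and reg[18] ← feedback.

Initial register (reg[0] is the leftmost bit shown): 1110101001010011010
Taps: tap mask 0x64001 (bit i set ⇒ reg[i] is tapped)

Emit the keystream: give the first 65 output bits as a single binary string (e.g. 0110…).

step | reg (before) | out | fb
   0 | 1110101001010011010 | 1 | 1
   1 | 1101010010100110101 | 1 | 1
   2 | 1010100101001101011 | 1 | 1
   3 | 0101001010011010111 | 0 | 1
   4 | 1010010100110101111 | 1 | 1
   5 | 0100101001101011111 | 0 | 1
   6 | 1001010011010111111 | 1 | 0
   7 | 0010100110101111110 | 0 | 0
   8 | 0101001101011111100 | 0 | 1
   9 | 1010011010111111001 | 1 | 1
  10 | 0100110101111110011 | 0 | 1
  11 | 1001101011111100111 | 1 | 1
  12 | 0011010111111001111 | 0 | 0
  13 | 0110101111110011110 | 0 | 0
  14 | 1101011111100111100 | 1 | 0
  15 | 1010111111001111000 | 1 | 0
  16 | 0101111110011110000 | 0 | 1
  17 | 1011111100111100001 | 1 | 0
  18 | 0111111001111000010 | 0 | 1
  19 | 1111110011110000101 | 1 | 0
  20 | 1111100111100001010 | 1 | 0
  21 | 1111001111000010100 | 1 | 0
  22 | 1110011110000101000 | 1 | 1
  23 | 1100111100001010001 | 1 | 1
  24 | 1001111000010100011 | 1 | 1
  25 | 0011110000101000111 | 0 | 0
  26 | 0111100001010001110 | 0 | 1
  27 | 1111000010100011101 | 1 | 1
  28 | 1110000101000111011 | 1 | 0
  29 | 1100001010001110110 | 1 | 1
  30 | 1000010100011101101 | 1 | 0
  31 | 0000101000111011010 | 0 | 0
  32 | 0001010001110110100 | 0 | 1
  33 | 0010100011101101001 | 0 | 1
  34 | 0101000111011010011 | 0 | 1
  35 | 1010001110110100111 | 1 | 1
  36 | 0100011101101001111 | 0 | 0
  37 | 1000111011010011110 | 1 | 1
  38 | 0001110110100111101 | 0 | 0
  39 | 0011101101001111010 | 0 | 0
  40 | 0111011010011110100 | 0 | 1
  41 | 1110110100111101001 | 1 | 0
  42 | 1101101001111010010 | 1 | 1
  43 | 1011010011110100101 | 1 | 0
  44 | 0110100111101001010 | 0 | 1
  45 | 1101001111010010101 | 1 | 1
  46 | 1010011110100101011 | 1 | 1
  47 | 0100111101001010111 | 0 | 1
  48 | 1001111010010101111 | 1 | 1
  49 | 0011110100101011111 | 0 | 1
  50 | 0111101001010111111 | 0 | 1
  51 | 1111010010101111111 | 1 | 0
  52 | 1110100101011111110 | 1 | 1
  53 | 1101001010111111101 | 1 | 1
  54 | 1010010101111111011 | 1 | 0
  55 | 0100101011111110110 | 0 | 0
  56 | 1001010111111101100 | 1 | 1
  57 | 0010101111111011001 | 0 | 0
  58 | 0101011111110110010 | 0 | 0
  59 | 1010111111101100100 | 1 | 1
  60 | 0101111111011001001 | 0 | 1
  61 | 1011111110110010011 | 1 | 0
  62 | 0111111101100100110 | 0 | 1
  63 | 1111111011001001101 | 1 | 0
  64 | 1111110110010011010 | 1 | 1

11101010010100110101111110011110000101000111011010011110100101011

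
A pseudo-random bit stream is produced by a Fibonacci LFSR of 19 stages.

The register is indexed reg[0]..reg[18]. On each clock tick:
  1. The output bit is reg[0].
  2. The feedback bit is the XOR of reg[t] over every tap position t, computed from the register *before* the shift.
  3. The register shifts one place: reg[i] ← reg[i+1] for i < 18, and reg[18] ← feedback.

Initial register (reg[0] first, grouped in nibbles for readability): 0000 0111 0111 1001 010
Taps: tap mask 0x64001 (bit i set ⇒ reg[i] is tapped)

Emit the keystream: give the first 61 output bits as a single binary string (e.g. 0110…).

tick  register→output (feedback)
  0  0000011101111001010→0 (1)
  1  0000111011110010101→0 (0)
  2  0001110111100101010→0 (1)
  3  0011101111001010101→0 (0)
  4  0111011110010101010→0 (1)
  5  1110111100101010101→1 (1)
  6  1101111001010101011→1 (1)
  7  1011110010101010111→1 (0)
  8  0111100101010101110→0 (1)
  9  1111001010101011101→1 (1)
 10  1110010101010111011→1 (0)
 11  1100101010101110110→1 (1)
 12  1001010101011101101→1 (0)
 13  0010101010111011010→0 (0)
 14  0101010101110110100→0 (1)
 15  1010101011101101001→1 (0)
 16  0101010111011010010→0 (0)
 17  1010101110110100100→1 (1)
 18  0101011101101001001→0 (1)
 19  1010111011010010011→1 (0)
 20  0101110110100100110→0 (1)
 21  1011101101001001101→1 (0)
 22  0111011010010011010→0 (0)
 23  1110110100100110100→1 (0)
 24  1101101001001101000→1 (1)
 25  1011010010011010001→1 (1)
 26  0110100100110100011→0 (0)
 27  1101001001101000110→1 (0)
 28  1010010011010001100→1 (1)
 29  0100100110100011001→0 (0)
 30  1001001101000110010→1 (1)
 31  0010011010001100101→0 (1)
 32  0100110100011001011→0 (0)
 33  1001101000110010110→1 (1)
 34  0011010001100101101→0 (1)
 35  0110100011001011011→0 (1)
 36  1101000110010110111→1 (0)
 37  1010001100101101110→1 (0)
 38  0100011001011011100→0 (1)
 39  1000110010110111001→1 (1)
 40  0001100101101110011→0 (1)
 41  0011001011011100111→0 (0)
 42  0110010110111001110→0 (1)
 43  1100101101110011101→1 (1)
 44  1001011011100111011→1 (0)
 45  0010110111001110110→0 (0)
 46  0101101110011101100→0 (0)
 47  1011011100111011000→1 (0)
 48  0110111001110110000→0 (1)
 49  1101110011101100001→1 (0)
 50  1011100111011000010→1 (0)
 51  0111001110110000100→0 (0)
 52  1110011101100001000→1 (1)
 53  1100111011000010001→1 (1)
 54  1001110110000100011→1 (1)
 55  0011101100001000111→0 (0)
 56  0111011000010001110→0 (1)
 57  1110110000100011101→1 (1)
 58  1101100001000111011→1 (0)
 59  1011000010001110110→1 (1)
 60  0110000100011101101→0 (1)

0000011101111001010101011101101001001101000110010110111001110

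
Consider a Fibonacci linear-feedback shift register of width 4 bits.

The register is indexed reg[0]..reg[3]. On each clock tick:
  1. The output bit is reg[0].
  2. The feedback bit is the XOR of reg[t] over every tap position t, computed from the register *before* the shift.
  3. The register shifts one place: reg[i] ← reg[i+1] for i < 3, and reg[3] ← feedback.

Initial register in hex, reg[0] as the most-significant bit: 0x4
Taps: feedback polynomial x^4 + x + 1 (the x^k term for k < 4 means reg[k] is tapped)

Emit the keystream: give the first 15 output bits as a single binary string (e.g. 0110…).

tick  register→output (feedback)
  0  0100→0 (1)
  1  1001→1 (1)
  2  0011→0 (0)
  3  0110→0 (1)
  4  1101→1 (0)
  5  1010→1 (1)
  6  0101→0 (1)
  7  1011→1 (1)
  8  0111→0 (1)
  9  1111→1 (0)
 10  1110→1 (0)
 11  1100→1 (0)
 12  1000→1 (1)
 13  0001→0 (0)
 14  0010→0 (0)

010011010111100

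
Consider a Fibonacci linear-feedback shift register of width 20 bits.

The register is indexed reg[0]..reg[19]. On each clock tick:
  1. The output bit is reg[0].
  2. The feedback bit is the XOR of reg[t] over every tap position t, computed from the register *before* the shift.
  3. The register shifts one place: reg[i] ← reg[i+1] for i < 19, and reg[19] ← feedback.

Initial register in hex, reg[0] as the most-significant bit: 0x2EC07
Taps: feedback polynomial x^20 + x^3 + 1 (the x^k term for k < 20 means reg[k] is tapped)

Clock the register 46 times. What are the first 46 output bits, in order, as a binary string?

0010111011000000011101011000110000111101100111

tick  register→output (feedback)
  0  00101110110000000111→0 (0)
  1  01011101100000001110→0 (1)
  2  10111011000000011101→1 (0)
  3  01110110000000111010→0 (1)
  4  11101100000001110101→1 (1)
  5  11011000000011101011→1 (0)
  6  10110000000111010110→1 (0)
  7  01100000001110101100→0 (0)
  8  11000000011101011000→1 (1)
  9  10000000111010110001→1 (1)
 10  00000001110101100011→0 (0)
 11  00000011101011000110→0 (0)
 12  00000111010110001100→0 (0)
 13  00001110101100011000→0 (0)
 14  00011101011000110000→0 (1)
 15  00111010110001100001→0 (1)
 16  01110101100011000011→0 (1)
 17  11101011000110000111→1 (1)
 18  11010110001100001111→1 (0)
 19  10101100011000011110→1 (1)
 20  01011000110000111101→0 (1)
 21  10110001100001111011→1 (0)
 22  01100011000011110110→0 (0)
 23  11000110000111101100→1 (1)
 24  10001100001111011001→1 (1)
 25  00011000011110110011→0 (1)
 26  00110000111101100111→0 (1)
 27  01100001111011001111→0 (0)
 28  11000011110110011110→1 (1)
 29  10000111101100111101→1 (1)
 30  00001111011001111011→0 (0)
 31  00011110110011110110→0 (1)
 32  00111101100111101101→0 (1)
 33  01111011001111011011→0 (1)
 34  11110110011110110111→1 (0)
 35  11101100111101101110→1 (1)
 36  11011001111011011101→1 (0)
 37  10110011110110111010→1 (0)
 38  01100111101101110100→0 (0)
 39  11001111011011101000→1 (1)
 40  10011110110111010001→1 (0)
 41  00111101101110100010→0 (1)
 42  01111011011101000101→0 (1)
 43  11110110111010001011→1 (0)
 44  11101101110100010110→1 (1)
 45  11011011101000101101→1 (0)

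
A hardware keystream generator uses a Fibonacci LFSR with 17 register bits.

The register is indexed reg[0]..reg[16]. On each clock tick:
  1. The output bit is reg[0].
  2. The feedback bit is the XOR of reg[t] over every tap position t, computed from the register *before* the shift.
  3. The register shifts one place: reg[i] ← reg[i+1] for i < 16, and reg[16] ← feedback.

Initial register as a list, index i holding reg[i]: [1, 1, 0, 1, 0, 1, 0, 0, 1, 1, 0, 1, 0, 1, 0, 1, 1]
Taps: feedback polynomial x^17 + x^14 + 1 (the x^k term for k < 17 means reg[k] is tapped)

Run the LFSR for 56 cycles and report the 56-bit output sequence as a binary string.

tick  register→output (feedback)
  0  11010100110101011→1 (1)
  1  10101001101010111→1 (0)
  2  01010011010101110→0 (1)
  3  10100110101011101→1 (0)
  4  01001101010111010→0 (0)
  5  10011010101110100→1 (0)
  6  00110101011101000→0 (0)
  7  01101010111010000→0 (0)
  8  11010101110100000→1 (1)
  9  10101011101000001→1 (1)
 10  01010111010000011→0 (0)
 11  10101110100000110→1 (0)
 12  01011101000001100→0 (1)
 13  10111010000011001→1 (1)
 14  01110100000110011→0 (0)
 15  11101000001100110→1 (0)
 16  11010000011001100→1 (0)
 17  10100000110011000→1 (1)
 18  01000001100110001→0 (0)
 19  10000011001100010→1 (1)
 20  00000110011000101→0 (1)
 21  00001100110001011→0 (0)
 22  00011001100010110→0 (1)
 23  00110011000101101→0 (1)
 24  01100110001011011→0 (0)
 25  11001100010110110→1 (0)
 26  10011000101101100→1 (0)
 27  00110001011011000→0 (0)
 28  01100010110110000→0 (0)
 29  11000101101100000→1 (1)
 30  10001011011000001→1 (1)
 31  00010110110000011→0 (0)
 32  00101101100000110→0 (1)
 33  01011011000001101→0 (1)
 34  10110110000011011→1 (1)
 35  01101100000110111→0 (1)
 36  11011000001101111→1 (0)
 37  10110000011011110→1 (0)
 38  01100000110111100→0 (1)
 39  11000001101111001→1 (1)
 40  10000011011110011→1 (1)
 41  00000110111100111→0 (1)
 42  00001101111001111→0 (1)
 43  00011011110011111→0 (1)
 44  00110111100111111→0 (1)
 45  01101111001111111→0 (1)
 46  11011110011111111→1 (0)
 47  10111100111111110→1 (0)
 48  01111001111111100→0 (1)
 49  11110011111111001→1 (1)
 50  11100111111110011→1 (1)
 51  11001111111100111→1 (0)
 52  10011111111001110→1 (0)
 53  00111111110011100→0 (1)
 54  01111111100111001→0 (0)
 55  11111111001110010→1 (1)

11010100110101011101000001100110001011011000001101111001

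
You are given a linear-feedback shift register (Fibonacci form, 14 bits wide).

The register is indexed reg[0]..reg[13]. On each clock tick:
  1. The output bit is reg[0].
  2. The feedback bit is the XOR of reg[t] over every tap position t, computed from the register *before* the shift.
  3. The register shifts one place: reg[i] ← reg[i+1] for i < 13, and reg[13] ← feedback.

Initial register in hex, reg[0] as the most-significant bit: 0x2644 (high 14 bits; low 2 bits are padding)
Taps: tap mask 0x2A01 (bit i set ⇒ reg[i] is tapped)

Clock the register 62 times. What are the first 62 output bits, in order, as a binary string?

00100110010001000010100110110010010101001010111010100010101011

tick  register→output (feedback)
  0  00100110010001→0 (0)
  1  01001100100010→0 (0)
  2  10011001000100→1 (0)
  3  00110010001000→0 (0)
  4  01100100010000→0 (1)
  5  11001000100001→1 (0)
  6  10010001000010→1 (1)
  7  00100010000101→0 (0)
  8  01000100001010→0 (0)
  9  10001000010100→1 (1)
 10  00010000101001→0 (1)
 11  00100001010011→0 (0)
 12  01000010100110→0 (1)
 13  10000101001101→1 (1)
 14  00001010011011→0 (0)
 15  00010100110110→0 (0)
 16  00101001101100→0 (1)
 17  01010011011001→0 (0)
 18  10100110110010→1 (0)
 19  01001101100100→0 (1)
 20  10011011001001→1 (0)
 21  00110110010010→0 (1)
 22  01101100100101→0 (0)
 23  11011001001010→1 (1)
 24  10110010010101→1 (0)
 25  01100100101010→0 (0)
 26  11001001010100→1 (1)
 27  10010010101001→1 (0)
 28  00100101010010→0 (1)
 29  01001010100101→0 (0)
 30  10010101001010→1 (1)
 31  00101010010101→0 (1)
 32  01010100101011→0 (1)
 33  10101001010111→1 (0)
 34  01010010101110→0 (1)
 35  10100101011101→1 (0)
 36  01001010111010→0 (1)
 37  10010101110101→1 (0)
 38  00101011101010→0 (0)
 39  01010111010100→0 (0)
 40  10101110101000→1 (1)
 41  01011101010001→0 (0)
 42  10111010100010→1 (1)
 43  01110101000101→0 (0)
 44  11101010001010→1 (1)
 45  11010100010101→1 (0)
 46  10101000101010→1 (1)
 47  01010001010101→0 (1)
 48  10100010101011→1 (0)
 49  01000101010110→0 (0)
 50  10001010101100→1 (0)
 51  00010101011000→0 (1)
 52  00101010110001→0 (0)
 53  01010101100010→0 (0)
 54  10101011000100→1 (0)
 55  01010110001000→0 (0)
 56  10101100010000→1 (0)
 57  01011000100000→0 (0)
 58  10110001000000→1 (1)
 59  01100010000001→0 (1)
 60  11000100000011→1 (0)
 61  10001000000110→1 (0)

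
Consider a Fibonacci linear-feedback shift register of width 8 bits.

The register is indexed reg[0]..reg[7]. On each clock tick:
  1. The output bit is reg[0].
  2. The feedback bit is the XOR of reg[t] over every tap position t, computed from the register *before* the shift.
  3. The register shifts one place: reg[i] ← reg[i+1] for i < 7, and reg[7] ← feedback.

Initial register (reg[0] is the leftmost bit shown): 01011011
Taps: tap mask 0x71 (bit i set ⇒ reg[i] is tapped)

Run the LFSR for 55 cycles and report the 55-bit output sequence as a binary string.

tick  register→output (feedback)
  0  01011011→0 (0)
  1  10110110→1 (1)
  2  01101101→0 (0)
  3  11011010→1 (1)
  4  10110101→1 (0)
  5  01101010→0 (0)
  6  11010100→1 (0)
  7  10101000→1 (0)
  8  01010000→0 (0)
  9  10100000→1 (1)
 10  01000001→0 (0)
 11  10000010→1 (0)
 12  00000100→0 (1)
 13  00001001→0 (1)
 14  00010011→0 (1)
 15  00100111→0 (0)
 16  01001110→0 (1)
 17  10011101→1 (1)
 18  00111011→0 (0)
 19  01110110→0 (0)
 20  11101100→1 (1)
 21  11011001→1 (0)
 22  10110010→1 (0)
 23  01100100→0 (1)
 24  11001001→1 (0)
 25  10010010→1 (0)
 26  00100100→0 (1)
 27  01001001→0 (1)
 28  10010011→1 (0)
 29  00100110→0 (0)
 30  01001100→0 (0)
 31  10011000→1 (0)
 32  00110000→0 (0)
 33  01100000→0 (0)
 34  11000000→1 (1)
 35  10000001→1 (1)
 36  00000011→0 (1)
 37  00000111→0 (0)
 38  00001110→0 (1)
 39  00011101→0 (0)
 40  00111010→0 (0)
 41  01110100→0 (1)
 42  11101001→1 (0)
 43  11010010→1 (0)
 44  10100100→1 (0)
 45  01001000→0 (1)
 46  10010001→1 (1)
 47  00100011→0 (1)
 48  01000111→0 (0)
 49  10001110→1 (0)
 50  00011100→0 (0)
 51  00111000→0 (1)
 52  01110001→0 (0)
 53  11100010→1 (0)
 54  11000100→1 (0)

0101101101010000010011101100100100110000001110100100011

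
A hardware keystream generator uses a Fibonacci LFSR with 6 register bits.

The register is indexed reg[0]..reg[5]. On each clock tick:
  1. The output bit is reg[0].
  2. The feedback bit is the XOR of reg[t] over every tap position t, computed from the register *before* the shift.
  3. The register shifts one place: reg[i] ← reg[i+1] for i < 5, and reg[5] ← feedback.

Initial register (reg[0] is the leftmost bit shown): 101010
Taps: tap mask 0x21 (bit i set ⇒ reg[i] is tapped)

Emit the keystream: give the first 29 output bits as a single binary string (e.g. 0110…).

k : reg_k → out_k, fb_k
0: 101010 → 1, fb=1
1: 010101 → 0, fb=1
2: 101011 → 1, fb=0
3: 010110 → 0, fb=0
4: 101100 → 1, fb=1
5: 011001 → 0, fb=1
6: 110011 → 1, fb=0
7: 100110 → 1, fb=1
8: 001101 → 0, fb=1
9: 011011 → 0, fb=1
10: 110111 → 1, fb=0
11: 101110 → 1, fb=1
12: 011101 → 0, fb=1
13: 111011 → 1, fb=0
14: 110110 → 1, fb=1
15: 101101 → 1, fb=0
16: 011010 → 0, fb=0
17: 110100 → 1, fb=1
18: 101001 → 1, fb=0
19: 010010 → 0, fb=0
20: 100100 → 1, fb=1
21: 001001 → 0, fb=1
22: 010011 → 0, fb=1
23: 100111 → 1, fb=0
24: 001110 → 0, fb=0
25: 011100 → 0, fb=0
26: 111000 → 1, fb=1
27: 110001 → 1, fb=0
28: 100010 → 1, fb=1

10101011001101110110100100111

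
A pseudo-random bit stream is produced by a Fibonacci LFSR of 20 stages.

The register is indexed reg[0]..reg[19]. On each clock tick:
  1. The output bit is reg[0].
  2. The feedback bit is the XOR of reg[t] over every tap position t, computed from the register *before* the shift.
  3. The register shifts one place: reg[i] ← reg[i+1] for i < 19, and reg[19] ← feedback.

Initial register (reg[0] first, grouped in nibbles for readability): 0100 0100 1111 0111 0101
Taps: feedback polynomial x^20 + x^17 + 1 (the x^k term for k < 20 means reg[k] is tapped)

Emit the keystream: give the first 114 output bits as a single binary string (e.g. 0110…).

k : reg_k → out_k, fb_k
0: 01000100111101110101 → 0, fb=1
1: 10001001111011101011 → 1, fb=1
2: 00010011110111010111 → 0, fb=1
3: 00100111101110101111 → 0, fb=1
4: 01001111011101011111 → 0, fb=1
5: 10011110111010111111 → 1, fb=0
6: 00111101110101111110 → 0, fb=1
7: 01111011101011111101 → 0, fb=1
8: 11110111010111111011 → 1, fb=1
9: 11101110101111110111 → 1, fb=0
10: 11011101011111101110 → 1, fb=0
11: 10111010111111011100 → 1, fb=0
12: 01110101111110111000 → 0, fb=0
13: 11101011111101110000 → 1, fb=1
14: 11010111111011100001 → 1, fb=1
15: 10101111110111000011 → 1, fb=1
16: 01011111101110000111 → 0, fb=1
17: 10111111011100001111 → 1, fb=0
18: 01111110111000011110 → 0, fb=1
19: 11111101110000111101 → 1, fb=0
20: 11111011100001111010 → 1, fb=1
21: 11110111000011110101 → 1, fb=0
22: 11101110000111101010 → 1, fb=1
23: 11011100001111010101 → 1, fb=0
24: 10111000011110101010 → 1, fb=1
25: 01110000111101010101 → 0, fb=1
26: 11100001111010101011 → 1, fb=1
27: 11000011110101010111 → 1, fb=0
28: 10000111101010101110 → 1, fb=0
29: 00001111010101011100 → 0, fb=1
30: 00011110101010111001 → 0, fb=0
31: 00111101010101110010 → 0, fb=0
32: 01111010101011100100 → 0, fb=1
33: 11110101010111001001 → 1, fb=1
34: 11101010101110010011 → 1, fb=1
35: 11010101011100100111 → 1, fb=0
36: 10101010111001001110 → 1, fb=0
37: 01010101110010011100 → 0, fb=1
38: 10101011100100111001 → 1, fb=1
39: 01010111001001110011 → 0, fb=0
40: 10101110010011100110 → 1, fb=0
41: 01011100100111001100 → 0, fb=1
42: 10111001001110011001 → 1, fb=1
43: 01110010011100110011 → 0, fb=0
44: 11100100111001100110 → 1, fb=0
45: 11001001110011001100 → 1, fb=0
46: 10010011100110011000 → 1, fb=1
47: 00100111001100110001 → 0, fb=0
48: 01001110011001100010 → 0, fb=0
49: 10011100110011000100 → 1, fb=0
50: 00111001100110001000 → 0, fb=0
51: 01110011001100010000 → 0, fb=0
52: 11100110011000100000 → 1, fb=1
53: 11001100110001000001 → 1, fb=1
54: 10011001100010000011 → 1, fb=1
55: 00110011000100000111 → 0, fb=1
56: 01100110001000001111 → 0, fb=1
57: 11001100010000011111 → 1, fb=0
58: 10011000100000111110 → 1, fb=0
59: 00110001000001111100 → 0, fb=1
60: 01100010000011111001 → 0, fb=0
61: 11000100000111110010 → 1, fb=1
62: 10001000001111100101 → 1, fb=0
63: 00010000011111001010 → 0, fb=0
64: 00100000111110010100 → 0, fb=1
65: 01000001111100101001 → 0, fb=0
66: 10000011111001010010 → 1, fb=1
67: 00000111110010100101 → 0, fb=1
68: 00001111100101001011 → 0, fb=0
69: 00011111001010010110 → 0, fb=1
70: 00111110010100101101 → 0, fb=1
71: 01111100101001011011 → 0, fb=0
72: 11111001010010110110 → 1, fb=0
73: 11110010100101101100 → 1, fb=0
74: 11100101001011011000 → 1, fb=1
75: 11001010010110110001 → 1, fb=1
76: 10010100101101100011 → 1, fb=1
77: 00101001011011000111 → 0, fb=1
78: 01010010110110001111 → 0, fb=1
79: 10100101101100011111 → 1, fb=0
80: 01001011011000111110 → 0, fb=1
81: 10010110110001111101 → 1, fb=0
82: 00101101100011111010 → 0, fb=0
83: 01011011000111110100 → 0, fb=1
84: 10110110001111101001 → 1, fb=1
85: 01101100011111010011 → 0, fb=0
86: 11011000111110100110 → 1, fb=0
87: 10110001111101001100 → 1, fb=0
88: 01100011111010011000 → 0, fb=0
89: 11000111110100110000 → 1, fb=1
90: 10001111101001100001 → 1, fb=1
91: 00011111010011000011 → 0, fb=0
92: 00111110100110000110 → 0, fb=1
93: 01111101001100001101 → 0, fb=1
94: 11111010011000011011 → 1, fb=1
95: 11110100110000110111 → 1, fb=0
96: 11101001100001101110 → 1, fb=0
97: 11010011000011011100 → 1, fb=0
98: 10100110000110111000 → 1, fb=1
99: 01001100001101110001 → 0, fb=0
100: 10011000011011100010 → 1, fb=1
101: 00110000110111000101 → 0, fb=1
102: 01100001101110001011 → 0, fb=0
103: 11000011011100010110 → 1, fb=0
104: 10000110111000101100 → 1, fb=0
105: 00001101110001011000 → 0, fb=0
106: 00011011100010110000 → 0, fb=0
107: 00110111000101100000 → 0, fb=0
108: 01101110001011000000 → 0, fb=0
109: 11011100010110000000 → 1, fb=1
110: 10111000101100000001 → 1, fb=1
111: 01110001011000000011 → 0, fb=0
112: 11100010110000000110 → 1, fb=0
113: 11000101100000001100 → 1, fb=0

010001001111011101011111101110000111101010101110010011100110011000100000111110010100101101100011111010011000011011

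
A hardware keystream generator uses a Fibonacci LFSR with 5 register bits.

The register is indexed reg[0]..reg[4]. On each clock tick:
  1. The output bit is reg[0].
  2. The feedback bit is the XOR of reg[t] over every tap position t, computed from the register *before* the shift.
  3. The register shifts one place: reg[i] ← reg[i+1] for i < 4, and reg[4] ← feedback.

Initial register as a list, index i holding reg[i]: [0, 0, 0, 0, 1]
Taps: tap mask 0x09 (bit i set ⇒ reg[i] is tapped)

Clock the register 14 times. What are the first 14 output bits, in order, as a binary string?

00001010111011

step | reg (before) | out | fb
   0 | 00001 | 0 | 0
   1 | 00010 | 0 | 1
   2 | 00101 | 0 | 0
   3 | 01010 | 0 | 1
   4 | 10101 | 1 | 1
   5 | 01011 | 0 | 1
   6 | 10111 | 1 | 0
   7 | 01110 | 0 | 1
   8 | 11101 | 1 | 1
   9 | 11011 | 1 | 0
  10 | 10110 | 1 | 0
  11 | 01100 | 0 | 0
  12 | 11000 | 1 | 1
  13 | 10001 | 1 | 1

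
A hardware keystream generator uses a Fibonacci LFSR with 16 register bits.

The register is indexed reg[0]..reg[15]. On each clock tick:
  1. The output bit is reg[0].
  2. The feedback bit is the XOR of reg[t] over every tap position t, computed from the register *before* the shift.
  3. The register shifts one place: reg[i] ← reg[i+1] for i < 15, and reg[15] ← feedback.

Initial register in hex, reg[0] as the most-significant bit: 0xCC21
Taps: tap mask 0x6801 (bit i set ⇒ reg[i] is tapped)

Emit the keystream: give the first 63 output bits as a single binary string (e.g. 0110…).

110011000010000110010111100011111110111010001000100111100011001

step | reg (before) | out | fb
   0 | 1100110000100001 | 1 | 1
   1 | 1001100001000011 | 1 | 0
   2 | 0011000010000110 | 0 | 0
   3 | 0110000100001100 | 0 | 1
   4 | 1100001000011001 | 1 | 0
   5 | 1000010000110010 | 1 | 1
   6 | 0000100001100101 | 0 | 1
   7 | 0001000011001011 | 0 | 1
   8 | 0010000110010111 | 0 | 1
   9 | 0100001100101111 | 0 | 0
  10 | 1000011001011110 | 1 | 0
  11 | 0000110010111100 | 0 | 0
  12 | 0001100101111000 | 0 | 1
  13 | 0011001011110001 | 0 | 1
  14 | 0110010111100011 | 0 | 1
  15 | 1100101111000111 | 1 | 1
  16 | 1001011110001111 | 1 | 1
  17 | 0010111100011111 | 0 | 1
  18 | 0101111000111111 | 0 | 1
  19 | 1011110001111111 | 1 | 0
  20 | 0111100011111110 | 0 | 1
  21 | 1111000111111101 | 1 | 1
  22 | 1110001111111011 | 1 | 1
  23 | 1100011111110111 | 1 | 0
  24 | 1000111111101110 | 1 | 1
  25 | 0001111111011101 | 0 | 0
  26 | 0011111110111010 | 0 | 0
  27 | 0111111101110100 | 0 | 0
  28 | 1111111011101000 | 1 | 1
  29 | 1111110111010001 | 1 | 0
  30 | 1111101110100010 | 1 | 0
  31 | 1111011101000100 | 1 | 0
  32 | 1110111010001000 | 1 | 1
  33 | 1101110100010001 | 1 | 0
  34 | 1011101000100010 | 1 | 0
  35 | 0111010001000100 | 0 | 1
  36 | 1110100010001001 | 1 | 1
  37 | 1101000100010011 | 1 | 1
  38 | 1010001000100111 | 1 | 1
  39 | 0100010001001111 | 0 | 0
  40 | 1000100010011110 | 1 | 0
  41 | 0001000100111100 | 0 | 0
  42 | 0010001001111000 | 0 | 1
  43 | 0100010011110001 | 0 | 1
  44 | 1000100111100011 | 1 | 0
  45 | 0001001111000110 | 0 | 0
  46 | 0010011110001100 | 0 | 1
  47 | 0100111100011001 | 0 | 1
  48 | 1001111000110011 | 1 | 1
  49 | 0011110001100111 | 0 | 0
  50 | 0111100011001110 | 0 | 0
  51 | 1111000110011100 | 1 | 1
  52 | 1110001100111001 | 1 | 0
  53 | 1100011001110010 | 1 | 1
  54 | 1000110011100101 | 1 | 0
  55 | 0001100111001010 | 0 | 1
  56 | 0011001110010101 | 0 | 0
  57 | 0110011100101010 | 0 | 1
  58 | 1100111001010101 | 1 | 1
  59 | 1001110010101011 | 1 | 0
  60 | 0011100101010110 | 0 | 1
  61 | 0111001010101101 | 0 | 1
  62 | 1110010101011011 | 1 | 1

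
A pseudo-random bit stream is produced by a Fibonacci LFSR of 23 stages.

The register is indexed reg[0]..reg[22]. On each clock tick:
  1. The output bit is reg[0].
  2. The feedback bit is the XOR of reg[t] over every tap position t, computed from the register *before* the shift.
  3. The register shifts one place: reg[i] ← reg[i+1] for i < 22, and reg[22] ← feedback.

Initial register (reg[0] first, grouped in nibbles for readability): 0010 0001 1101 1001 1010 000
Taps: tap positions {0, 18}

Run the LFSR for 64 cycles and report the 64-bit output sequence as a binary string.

step | reg (before) | out | fb
   0 | 00100001110110011010000 | 0 | 1
   1 | 01000011101100110100001 | 0 | 0
   2 | 10000111011001101000010 | 1 | 1
   3 | 00001110110011010000101 | 0 | 0
   4 | 00011101100110100001010 | 0 | 0
   5 | 00111011001101000010100 | 0 | 1
   6 | 01110110011010000101001 | 0 | 0
   7 | 11101100110100001010010 | 1 | 0
   8 | 11011001101000010100100 | 1 | 1
   9 | 10110011010000101001001 | 1 | 1
  10 | 01100110100001010010011 | 0 | 1
  11 | 11001101000010100100111 | 1 | 1
  12 | 10011010000101001001111 | 1 | 1
  13 | 00110100001010010011111 | 0 | 1
  14 | 01101000010100100111111 | 0 | 1
  15 | 11010000101001001111111 | 1 | 0
  16 | 10100001010010011111110 | 1 | 0
  17 | 01000010100100111111100 | 0 | 1
  18 | 10000101001001111111001 | 1 | 0
  19 | 00001010010011111110010 | 0 | 1
  20 | 00010100100111111100101 | 0 | 0
  21 | 00101001001111111001010 | 0 | 0
  22 | 01010010011111110010100 | 0 | 1
  23 | 10100100111111100101001 | 1 | 1
  24 | 01001001111111001010011 | 0 | 1
  25 | 10010011111110010100111 | 1 | 1
  26 | 00100111111100101001111 | 0 | 0
  27 | 01001111111001010011110 | 0 | 1
  28 | 10011111110010100111101 | 1 | 0
  29 | 00111111100101001111010 | 0 | 1
  30 | 01111111001010011110101 | 0 | 1
  31 | 11111110010100111101011 | 1 | 1
  32 | 11111100101001111010111 | 1 | 0
  33 | 11111001010011110101110 | 1 | 1
  34 | 11110010100111101011101 | 1 | 0
  35 | 11100101001111010111010 | 1 | 0
  36 | 11001010011110101110100 | 1 | 0
  37 | 10010100111101011101000 | 1 | 1
  38 | 00101001111010111010001 | 0 | 1
  39 | 01010011110101110100011 | 0 | 0
  40 | 10100111101011101000110 | 1 | 1
  41 | 01001111010111010001101 | 0 | 0
  42 | 10011110101110100011010 | 1 | 0
  43 | 00111101011101000110100 | 0 | 1
  44 | 01111010111010001101001 | 0 | 0
  45 | 11110101110100011010010 | 1 | 0
  46 | 11101011101000110100100 | 1 | 1
  47 | 11010111010001101001001 | 1 | 1
  48 | 10101110100011010010011 | 1 | 0
  49 | 01011101000110100100110 | 0 | 0
  50 | 10111010001101001001100 | 1 | 1
  51 | 01110100011010010011001 | 0 | 1
  52 | 11101000110100100110011 | 1 | 0
  53 | 11010001101001001100110 | 1 | 1
  54 | 10100011010010011001101 | 1 | 1
  55 | 01000110100100110011011 | 0 | 1
  56 | 10001101001001100110111 | 1 | 0
  57 | 00011010010011001101110 | 0 | 0
  58 | 00110100100110011011100 | 0 | 1
  59 | 01101001001100110111001 | 0 | 1
  60 | 11010010011001101110011 | 1 | 0
  61 | 10100100110011011100110 | 1 | 1
  62 | 01001001100110111001101 | 0 | 0
  63 | 10010011001101110011010 | 1 | 0

0010000111011001101000010100100111111100101001111010111010001101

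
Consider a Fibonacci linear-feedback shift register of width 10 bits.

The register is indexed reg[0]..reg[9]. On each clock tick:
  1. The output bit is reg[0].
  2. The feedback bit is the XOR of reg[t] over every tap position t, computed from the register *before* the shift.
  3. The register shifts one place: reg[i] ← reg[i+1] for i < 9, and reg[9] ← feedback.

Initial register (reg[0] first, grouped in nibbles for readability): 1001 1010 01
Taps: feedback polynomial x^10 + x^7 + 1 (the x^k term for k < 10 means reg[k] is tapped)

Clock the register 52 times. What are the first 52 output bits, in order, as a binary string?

tick  register→output (feedback)
  0  1001101001→1 (1)
  1  0011010011→0 (0)
  2  0110100110→0 (1)
  3  1101001101→1 (0)
  4  1010011010→1 (1)
  5  0100110101→0 (1)
  6  1001101011→1 (1)
  7  0011010111→0 (1)
  8  0110101111→0 (1)
  9  1101011111→1 (0)
 10  1010111110→1 (0)
 11  0101111100→0 (1)
 12  1011111001→1 (1)
 13  0111110011→0 (0)
 14  1111100110→1 (0)
 15  1111001100→1 (0)
 16  1110011000→1 (1)
 17  1100110001→1 (1)
 18  1001100011→1 (1)
 19  0011000111→0 (1)
 20  0110001111→0 (1)
 21  1100011111→1 (0)
 22  1000111110→1 (0)
 23  0001111100→0 (1)
 24  0011111001→0 (0)
 25  0111110010→0 (0)
 26  1111100100→1 (0)
 27  1111001000→1 (1)
 28  1110010001→1 (1)
 29  1100100011→1 (1)
 30  1001000111→1 (0)
 31  0010001110→0 (1)
 32  0100011101→0 (1)
 33  1000111011→1 (1)
 34  0001110111→0 (1)
 35  0011101111→0 (1)
 36  0111011111→0 (1)
 37  1110111111→1 (0)
 38  1101111110→1 (0)
 39  1011111100→1 (0)
 40  0111111000→0 (0)
 41  1111110000→1 (1)
 42  1111100001→1 (1)
 43  1111000011→1 (1)
 44  1110000111→1 (0)
 45  1100001110→1 (0)
 46  1000011100→1 (0)
 47  0000111000→0 (0)
 48  0001110000→0 (0)
 49  0011100000→0 (0)
 50  0111000000→0 (0)
 51  1110000000→1 (1)

1001101001101011111001100011111001000111011111100001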